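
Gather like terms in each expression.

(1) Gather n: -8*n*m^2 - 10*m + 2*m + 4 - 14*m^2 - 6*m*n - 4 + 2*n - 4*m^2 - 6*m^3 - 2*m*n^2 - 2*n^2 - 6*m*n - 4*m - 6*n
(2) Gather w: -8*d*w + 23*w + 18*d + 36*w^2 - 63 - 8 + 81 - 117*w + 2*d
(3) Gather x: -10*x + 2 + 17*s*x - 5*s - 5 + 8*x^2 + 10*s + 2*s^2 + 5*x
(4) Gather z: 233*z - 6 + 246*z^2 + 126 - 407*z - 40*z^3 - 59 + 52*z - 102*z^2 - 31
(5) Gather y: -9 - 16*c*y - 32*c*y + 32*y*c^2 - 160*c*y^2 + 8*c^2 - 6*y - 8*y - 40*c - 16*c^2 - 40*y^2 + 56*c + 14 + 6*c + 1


(1) = -6*m^3 - 18*m^2 - 12*m + n^2*(-2*m - 2) + n*(-8*m^2 - 12*m - 4)
(2) = 20*d + 36*w^2 + w*(-8*d - 94) + 10
(3) = 2*s^2 + 5*s + 8*x^2 + x*(17*s - 5) - 3
(4) = -40*z^3 + 144*z^2 - 122*z + 30
(5) = -8*c^2 + 22*c + y^2*(-160*c - 40) + y*(32*c^2 - 48*c - 14) + 6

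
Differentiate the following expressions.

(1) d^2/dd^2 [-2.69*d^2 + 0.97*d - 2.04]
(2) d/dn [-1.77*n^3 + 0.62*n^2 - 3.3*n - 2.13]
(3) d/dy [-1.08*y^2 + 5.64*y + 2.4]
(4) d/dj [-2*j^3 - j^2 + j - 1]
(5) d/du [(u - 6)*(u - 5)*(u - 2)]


(1) = -5.38000000000000
(2) = -5.31*n^2 + 1.24*n - 3.3
(3) = 5.64 - 2.16*y
(4) = -6*j^2 - 2*j + 1
(5) = 3*u^2 - 26*u + 52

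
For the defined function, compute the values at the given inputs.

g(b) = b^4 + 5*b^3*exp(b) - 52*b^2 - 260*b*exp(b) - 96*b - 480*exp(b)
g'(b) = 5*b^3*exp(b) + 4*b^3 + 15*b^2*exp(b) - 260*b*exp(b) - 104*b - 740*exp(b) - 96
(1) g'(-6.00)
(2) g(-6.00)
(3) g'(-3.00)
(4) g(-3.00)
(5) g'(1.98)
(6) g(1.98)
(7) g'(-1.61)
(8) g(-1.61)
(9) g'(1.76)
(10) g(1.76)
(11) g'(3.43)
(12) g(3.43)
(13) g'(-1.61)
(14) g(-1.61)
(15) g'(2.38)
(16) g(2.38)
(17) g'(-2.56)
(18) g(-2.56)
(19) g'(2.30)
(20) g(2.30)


(1) = -335.31
(2) = 0.00
(3) = 109.99
(4) = -90.79
(5) = -8652.04
(6) = -7302.55
(7) = -5.90
(8) = 10.05
(9) = -6789.70
(10) = -5611.74
(11) = -38996.98
(12) = -36929.30
(13) = -5.90
(14) = 10.05
(15) = -13324.93
(16) = -11635.05
(17) = 98.49
(18) = -44.21
(19) = -12233.76
(20) = -10613.29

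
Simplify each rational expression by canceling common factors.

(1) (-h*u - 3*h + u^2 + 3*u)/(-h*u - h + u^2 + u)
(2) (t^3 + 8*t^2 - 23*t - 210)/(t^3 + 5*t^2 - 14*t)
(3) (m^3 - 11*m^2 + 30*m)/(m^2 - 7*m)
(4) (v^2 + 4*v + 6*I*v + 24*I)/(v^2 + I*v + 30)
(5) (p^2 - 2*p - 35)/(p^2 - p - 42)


(1) = (u + 3)/(u + 1)
(2) = (t^2 + t - 30)/(t^2 - 2*t)
(3) = (m^2 - 11*m + 30)/(m - 7)
(4) = (v + 4)/(v - 5*I)
(5) = (p + 5)/(p + 6)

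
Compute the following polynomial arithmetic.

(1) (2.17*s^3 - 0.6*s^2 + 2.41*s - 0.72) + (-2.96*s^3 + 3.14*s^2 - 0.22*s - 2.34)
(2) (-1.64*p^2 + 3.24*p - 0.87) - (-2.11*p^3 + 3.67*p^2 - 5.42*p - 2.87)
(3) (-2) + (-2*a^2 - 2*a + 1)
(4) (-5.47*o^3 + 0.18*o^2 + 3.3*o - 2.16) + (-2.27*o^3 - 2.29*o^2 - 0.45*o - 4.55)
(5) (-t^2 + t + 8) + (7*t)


(1) = -0.79*s^3 + 2.54*s^2 + 2.19*s - 3.06
(2) = 2.11*p^3 - 5.31*p^2 + 8.66*p + 2.0
(3) = -2*a^2 - 2*a - 1
(4) = -7.74*o^3 - 2.11*o^2 + 2.85*o - 6.71
(5) = -t^2 + 8*t + 8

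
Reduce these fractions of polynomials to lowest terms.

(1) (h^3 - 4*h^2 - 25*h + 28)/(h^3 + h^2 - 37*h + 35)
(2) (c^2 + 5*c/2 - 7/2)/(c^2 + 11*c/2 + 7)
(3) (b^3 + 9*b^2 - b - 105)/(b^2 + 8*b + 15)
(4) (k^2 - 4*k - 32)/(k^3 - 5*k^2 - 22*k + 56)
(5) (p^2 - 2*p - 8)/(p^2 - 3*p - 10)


(1) = (h^2 - 3*h - 28)/(h^2 + 2*h - 35)
(2) = (c - 1)/(c + 2)
(3) = (b^2 + 4*b - 21)/(b + 3)
(4) = (k - 8)/(k^2 - 9*k + 14)
(5) = (p - 4)/(p - 5)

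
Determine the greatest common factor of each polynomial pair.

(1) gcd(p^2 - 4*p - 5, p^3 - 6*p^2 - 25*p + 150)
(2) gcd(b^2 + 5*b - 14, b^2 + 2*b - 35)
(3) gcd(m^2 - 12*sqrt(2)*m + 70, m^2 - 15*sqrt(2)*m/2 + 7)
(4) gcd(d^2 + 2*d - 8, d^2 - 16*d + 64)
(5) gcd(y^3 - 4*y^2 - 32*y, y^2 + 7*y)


(1) = gcd((p - 5)*(p + 1), (p - 6)*(p - 5)*(p + 5)) = p - 5
(2) = gcd((b - 2)*(b + 7), (b - 5)*(b + 7)) = b + 7
(3) = m - 7*sqrt(2)
(4) = gcd((d - 2)*(d + 4), (d - 8)^2) = 1
(5) = gcd(y*(y - 8)*(y + 4), y*(y + 7)) = y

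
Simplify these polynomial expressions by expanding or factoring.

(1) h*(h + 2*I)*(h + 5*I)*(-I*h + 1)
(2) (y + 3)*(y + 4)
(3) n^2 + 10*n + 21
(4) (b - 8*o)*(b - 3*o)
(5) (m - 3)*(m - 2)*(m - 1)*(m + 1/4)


(1) = -I*h^4 + 8*h^3 + 17*I*h^2 - 10*h
(2) = y^2 + 7*y + 12
(3) = (n + 3)*(n + 7)
(4) = b^2 - 11*b*o + 24*o^2
(5) = m^4 - 23*m^3/4 + 19*m^2/2 - 13*m/4 - 3/2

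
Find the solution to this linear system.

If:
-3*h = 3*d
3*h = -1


Then:
d = 1/3
h = -1/3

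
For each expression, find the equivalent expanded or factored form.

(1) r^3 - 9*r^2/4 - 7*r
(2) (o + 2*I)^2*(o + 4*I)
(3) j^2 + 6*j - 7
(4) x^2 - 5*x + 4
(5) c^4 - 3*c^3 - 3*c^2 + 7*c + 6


(1) = r*(r - 4)*(r + 7/4)
(2) = o^3 + 8*I*o^2 - 20*o - 16*I
(3) = (j - 1)*(j + 7)
(4) = (x - 4)*(x - 1)
(5) = (c - 3)*(c - 2)*(c + 1)^2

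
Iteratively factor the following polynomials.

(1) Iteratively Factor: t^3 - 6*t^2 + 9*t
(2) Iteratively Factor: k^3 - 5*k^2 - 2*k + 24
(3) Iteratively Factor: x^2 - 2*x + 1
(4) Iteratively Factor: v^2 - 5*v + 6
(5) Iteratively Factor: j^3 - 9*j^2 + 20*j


(1) = (t - 3)*(t^2 - 3*t) = t*(t - 3)*(t - 3)
(2) = (k - 3)*(k^2 - 2*k - 8) = (k - 3)*(k + 2)*(k - 4)
(3) = (x - 1)*(x - 1)
(4) = (v - 2)*(v - 3)
(5) = (j - 4)*(j^2 - 5*j) = (j - 5)*(j - 4)*(j)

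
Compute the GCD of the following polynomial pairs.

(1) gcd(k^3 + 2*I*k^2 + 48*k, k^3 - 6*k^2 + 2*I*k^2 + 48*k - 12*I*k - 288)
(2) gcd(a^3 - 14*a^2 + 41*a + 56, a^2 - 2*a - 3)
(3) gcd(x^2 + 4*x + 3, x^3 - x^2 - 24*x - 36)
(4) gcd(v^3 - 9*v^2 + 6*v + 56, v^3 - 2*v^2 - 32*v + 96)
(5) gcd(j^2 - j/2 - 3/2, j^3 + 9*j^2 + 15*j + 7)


(1) = k^2 + 2*I*k + 48
(2) = a + 1
(3) = gcd((x + 1)*(x + 3), (x - 6)*(x + 2)*(x + 3)) = x + 3
(4) = gcd((v - 7)*(v - 4)*(v + 2), (v - 4)^2*(v + 6)) = v - 4
(5) = gcd((j - 3/2)*(j + 1), (j + 1)^2*(j + 7)) = j + 1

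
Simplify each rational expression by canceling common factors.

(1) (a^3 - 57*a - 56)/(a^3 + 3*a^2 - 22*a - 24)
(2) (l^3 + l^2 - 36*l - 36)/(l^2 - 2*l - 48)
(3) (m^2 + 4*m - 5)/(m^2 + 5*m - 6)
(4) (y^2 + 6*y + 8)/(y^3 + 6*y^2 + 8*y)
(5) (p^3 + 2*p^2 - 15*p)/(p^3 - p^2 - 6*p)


(1) = (a^2 - a - 56)/(a^2 + 2*a - 24)
(2) = (l^2 - 5*l - 6)/(l - 8)
(3) = (m + 5)/(m + 6)
(4) = 1/y
(5) = (p + 5)/(p + 2)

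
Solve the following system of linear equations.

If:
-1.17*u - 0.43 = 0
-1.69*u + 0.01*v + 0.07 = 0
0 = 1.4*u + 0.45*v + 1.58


Then:
No Solution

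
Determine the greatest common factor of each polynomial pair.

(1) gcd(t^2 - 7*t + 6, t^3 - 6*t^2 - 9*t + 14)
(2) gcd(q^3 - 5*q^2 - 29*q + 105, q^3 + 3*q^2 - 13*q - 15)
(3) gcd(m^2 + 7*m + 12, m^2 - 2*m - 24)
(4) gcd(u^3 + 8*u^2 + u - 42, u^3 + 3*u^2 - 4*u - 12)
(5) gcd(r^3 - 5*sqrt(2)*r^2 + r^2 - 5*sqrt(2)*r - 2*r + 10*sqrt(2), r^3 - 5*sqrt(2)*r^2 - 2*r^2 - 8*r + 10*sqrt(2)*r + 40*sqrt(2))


(1) = gcd((t - 6)*(t - 1), (t - 7)*(t - 1)*(t + 2)) = t - 1
(2) = gcd((q - 7)*(q - 3)*(q + 5), (q - 3)*(q + 1)*(q + 5)) = q^2 + 2*q - 15
(3) = m + 4
(4) = gcd((u - 2)*(u + 3)*(u + 7), (u - 2)*(u + 2)*(u + 3)) = u^2 + u - 6
(5) = r^2 + r*(2 - 5*sqrt(2)) - 10*sqrt(2)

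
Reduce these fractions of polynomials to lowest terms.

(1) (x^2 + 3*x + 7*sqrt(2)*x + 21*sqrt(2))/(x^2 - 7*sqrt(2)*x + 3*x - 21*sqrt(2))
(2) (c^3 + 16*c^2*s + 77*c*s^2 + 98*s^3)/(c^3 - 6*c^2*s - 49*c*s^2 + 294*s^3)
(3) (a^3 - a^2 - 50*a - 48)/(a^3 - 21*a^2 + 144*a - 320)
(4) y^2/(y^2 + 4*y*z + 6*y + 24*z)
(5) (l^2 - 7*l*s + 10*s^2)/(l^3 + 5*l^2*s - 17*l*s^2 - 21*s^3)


(1) = (x + 7*sqrt(2))/(x - 7*sqrt(2))
(2) = (c^2 + 9*c*s + 14*s^2)/(c^2 - 13*c*s + 42*s^2)
(3) = (a^2 + 7*a + 6)/(a^2 - 13*a + 40)
(4) = y^2/(y^2 + 4*y*z + 6*y + 24*z)
(5) = (-l^2 + 7*l*s - 10*s^2)/(-l^3 - 5*l^2*s + 17*l*s^2 + 21*s^3)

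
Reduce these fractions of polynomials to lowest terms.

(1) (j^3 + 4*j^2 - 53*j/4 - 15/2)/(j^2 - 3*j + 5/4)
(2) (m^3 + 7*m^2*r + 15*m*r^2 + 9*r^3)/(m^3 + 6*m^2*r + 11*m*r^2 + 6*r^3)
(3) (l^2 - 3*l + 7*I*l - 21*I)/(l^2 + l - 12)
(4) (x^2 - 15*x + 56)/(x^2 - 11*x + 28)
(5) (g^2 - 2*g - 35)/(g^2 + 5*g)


(1) = (2*j^2 + 13*j + 6)/(2*j - 1)
(2) = (m + 3*r)/(m + 2*r)
(3) = (l + 7*I)/(l + 4)
(4) = (x - 8)/(x - 4)
(5) = (g - 7)/g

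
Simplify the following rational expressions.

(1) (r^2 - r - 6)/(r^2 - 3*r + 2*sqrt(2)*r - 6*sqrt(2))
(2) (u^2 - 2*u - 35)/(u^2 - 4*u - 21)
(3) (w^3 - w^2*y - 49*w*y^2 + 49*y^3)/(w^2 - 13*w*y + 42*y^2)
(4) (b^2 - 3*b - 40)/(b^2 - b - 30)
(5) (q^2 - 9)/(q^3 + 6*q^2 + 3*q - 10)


(1) = (r + 2)/(r + 2*sqrt(2))
(2) = (u + 5)/(u + 3)
(3) = (-w^2 - 6*w*y + 7*y^2)/(-w + 6*y)
(4) = (b - 8)/(b - 6)
(5) = (q^2 - 9)/(q^3 + 6*q^2 + 3*q - 10)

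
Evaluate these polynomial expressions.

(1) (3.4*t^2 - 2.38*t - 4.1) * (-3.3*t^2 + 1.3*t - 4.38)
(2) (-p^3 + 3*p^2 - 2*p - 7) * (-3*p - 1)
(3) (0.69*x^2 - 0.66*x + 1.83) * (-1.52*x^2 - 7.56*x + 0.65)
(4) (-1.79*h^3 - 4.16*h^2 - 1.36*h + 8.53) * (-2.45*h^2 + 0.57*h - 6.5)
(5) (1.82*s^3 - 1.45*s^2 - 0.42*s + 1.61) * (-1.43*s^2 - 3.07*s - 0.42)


(1) = -11.22*t^4 + 12.274*t^3 - 4.456*t^2 + 5.0944*t + 17.958
(2) = 3*p^4 - 8*p^3 + 3*p^2 + 23*p + 7
(3) = -1.0488*x^4 - 4.2132*x^3 + 2.6565*x^2 - 14.2638*x + 1.1895
(4) = 4.3855*h^5 + 9.1717*h^4 + 12.5958*h^3 + 5.3663*h^2 + 13.7021*h - 55.445
(5) = -2.6026*s^5 - 3.5139*s^4 + 4.2877*s^3 - 0.4039*s^2 - 4.7663*s - 0.6762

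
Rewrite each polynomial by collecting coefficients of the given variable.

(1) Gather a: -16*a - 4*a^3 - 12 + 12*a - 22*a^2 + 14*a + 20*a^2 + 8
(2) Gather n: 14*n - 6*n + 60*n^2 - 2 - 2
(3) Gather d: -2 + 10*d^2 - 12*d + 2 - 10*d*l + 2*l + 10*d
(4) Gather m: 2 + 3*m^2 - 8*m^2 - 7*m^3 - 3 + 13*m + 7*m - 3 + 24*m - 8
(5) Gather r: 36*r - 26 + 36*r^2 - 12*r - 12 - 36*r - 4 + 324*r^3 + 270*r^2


(1) = -4*a^3 - 2*a^2 + 10*a - 4
(2) = 60*n^2 + 8*n - 4
(3) = 10*d^2 + d*(-10*l - 2) + 2*l
(4) = -7*m^3 - 5*m^2 + 44*m - 12
(5) = 324*r^3 + 306*r^2 - 12*r - 42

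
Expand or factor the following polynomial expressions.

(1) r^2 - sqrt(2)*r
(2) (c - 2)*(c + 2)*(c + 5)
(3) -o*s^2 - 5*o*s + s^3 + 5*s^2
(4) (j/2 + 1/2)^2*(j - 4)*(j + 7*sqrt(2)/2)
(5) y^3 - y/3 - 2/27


(1) = r*(r - sqrt(2))
(2) = c^3 + 5*c^2 - 4*c - 20
(3) = s*(-o + s)*(s + 5)
(4) = j^4/4 - j^3/2 + 7*sqrt(2)*j^3/8 - 7*sqrt(2)*j^2/4 - 7*j^2/4 - 49*sqrt(2)*j/8 - j - 7*sqrt(2)/2
(5) = (y - 2/3)*(y + 1/3)^2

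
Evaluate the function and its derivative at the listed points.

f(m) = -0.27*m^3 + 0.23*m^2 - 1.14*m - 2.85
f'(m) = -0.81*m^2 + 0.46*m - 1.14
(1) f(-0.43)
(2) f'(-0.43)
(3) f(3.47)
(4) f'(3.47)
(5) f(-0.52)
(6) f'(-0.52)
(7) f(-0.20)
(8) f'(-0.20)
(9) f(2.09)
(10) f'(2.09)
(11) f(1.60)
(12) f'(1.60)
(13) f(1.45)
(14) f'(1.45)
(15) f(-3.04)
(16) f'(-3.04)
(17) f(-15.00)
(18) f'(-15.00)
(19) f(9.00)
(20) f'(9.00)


(1) = -2.30
(2) = -1.49
(3) = -15.32
(4) = -9.30
(5) = -2.16
(6) = -1.60
(7) = -2.61
(8) = -1.26
(9) = -6.69
(10) = -3.72
(11) = -5.19
(12) = -2.48
(13) = -4.84
(14) = -2.18
(15) = 10.33
(16) = -10.02
(17) = 977.25
(18) = -190.29
(19) = -191.31
(20) = -62.61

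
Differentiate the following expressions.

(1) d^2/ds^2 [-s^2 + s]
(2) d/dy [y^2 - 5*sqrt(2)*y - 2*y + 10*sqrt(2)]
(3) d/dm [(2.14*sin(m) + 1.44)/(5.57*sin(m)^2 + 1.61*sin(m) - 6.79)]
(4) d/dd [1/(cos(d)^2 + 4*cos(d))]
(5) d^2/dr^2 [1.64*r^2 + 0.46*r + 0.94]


(1) = -2
(2) = 2*y - 5*sqrt(2) - 2
(3) = (-16.0416*sin(m) + 5.9599*cos(2*m) - 22.8089)*cos(m)/(5.57*sin(m)^2 + 1.61*sin(m) - 6.79)^2
(4) = 2*(cos(d) + 2)*sin(d)/((cos(d) + 4)^2*cos(d)^2)
(5) = 3.28000000000000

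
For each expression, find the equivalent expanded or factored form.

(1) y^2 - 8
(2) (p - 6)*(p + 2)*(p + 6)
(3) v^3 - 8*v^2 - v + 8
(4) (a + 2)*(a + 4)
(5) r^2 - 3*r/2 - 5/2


(1) = (y - 2*sqrt(2))*(y + 2*sqrt(2))
(2) = p^3 + 2*p^2 - 36*p - 72
(3) = (v - 8)*(v - 1)*(v + 1)
(4) = a^2 + 6*a + 8
(5) = (r - 5/2)*(r + 1)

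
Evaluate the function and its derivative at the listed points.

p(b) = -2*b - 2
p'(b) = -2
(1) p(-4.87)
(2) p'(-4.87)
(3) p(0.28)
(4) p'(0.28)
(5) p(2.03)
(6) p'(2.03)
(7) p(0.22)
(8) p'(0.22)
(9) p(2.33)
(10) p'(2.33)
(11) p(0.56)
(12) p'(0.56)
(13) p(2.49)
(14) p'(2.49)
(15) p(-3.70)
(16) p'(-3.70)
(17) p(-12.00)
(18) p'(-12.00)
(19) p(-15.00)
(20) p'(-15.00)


(1) = 7.74
(2) = -2.00
(3) = -2.56
(4) = -2.00
(5) = -6.06
(6) = -2.00
(7) = -2.44
(8) = -2.00
(9) = -6.66
(10) = -2.00
(11) = -3.12
(12) = -2.00
(13) = -6.98
(14) = -2.00
(15) = 5.40
(16) = -2.00
(17) = 22.00
(18) = -2.00
(19) = 28.00
(20) = -2.00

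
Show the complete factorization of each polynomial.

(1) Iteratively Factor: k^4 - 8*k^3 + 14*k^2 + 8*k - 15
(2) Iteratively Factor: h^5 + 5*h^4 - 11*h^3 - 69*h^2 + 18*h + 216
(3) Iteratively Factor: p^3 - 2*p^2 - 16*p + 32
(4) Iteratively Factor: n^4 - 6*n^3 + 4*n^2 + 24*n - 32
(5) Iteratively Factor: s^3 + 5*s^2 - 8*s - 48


(1) = (k - 5)*(k^3 - 3*k^2 - k + 3) = (k - 5)*(k - 3)*(k^2 - 1) = (k - 5)*(k - 3)*(k + 1)*(k - 1)
(2) = (h + 4)*(h^4 + h^3 - 15*h^2 - 9*h + 54) = (h + 3)*(h + 4)*(h^3 - 2*h^2 - 9*h + 18) = (h - 3)*(h + 3)*(h + 4)*(h^2 + h - 6) = (h - 3)*(h + 3)^2*(h + 4)*(h - 2)
(3) = (p + 4)*(p^2 - 6*p + 8) = (p - 4)*(p + 4)*(p - 2)
(4) = (n + 2)*(n^3 - 8*n^2 + 20*n - 16) = (n - 2)*(n + 2)*(n^2 - 6*n + 8) = (n - 4)*(n - 2)*(n + 2)*(n - 2)
(5) = (s + 4)*(s^2 + s - 12) = (s + 4)^2*(s - 3)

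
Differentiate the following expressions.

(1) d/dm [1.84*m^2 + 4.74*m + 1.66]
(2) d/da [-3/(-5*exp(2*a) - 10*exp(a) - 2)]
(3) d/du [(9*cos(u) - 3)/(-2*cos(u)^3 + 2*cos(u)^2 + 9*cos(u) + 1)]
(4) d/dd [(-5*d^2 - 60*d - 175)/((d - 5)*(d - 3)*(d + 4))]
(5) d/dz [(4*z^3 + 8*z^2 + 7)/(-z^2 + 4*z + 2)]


(1) = 3.68*m + 4.74
(2) = -30*(exp(a) + 1)*exp(a)/(5*exp(2*a) + 10*exp(a) + 2)^2
(3) = 48*(-3*cos(u)^3 + 3*cos(u)^2 - cos(u) - 3)*sin(u)/(4*sin(u)^2 - 15*cos(u) + cos(3*u) - 6)^2
(4) = 5*(d^4 + 24*d^3 + 74*d^2 - 400*d - 1315)/(d^6 - 8*d^5 - 18*d^4 + 256*d^3 - 191*d^2 - 2040*d + 3600)
(5) = 2*(-2*z^4 + 16*z^3 + 28*z^2 + 23*z - 14)/(z^4 - 8*z^3 + 12*z^2 + 16*z + 4)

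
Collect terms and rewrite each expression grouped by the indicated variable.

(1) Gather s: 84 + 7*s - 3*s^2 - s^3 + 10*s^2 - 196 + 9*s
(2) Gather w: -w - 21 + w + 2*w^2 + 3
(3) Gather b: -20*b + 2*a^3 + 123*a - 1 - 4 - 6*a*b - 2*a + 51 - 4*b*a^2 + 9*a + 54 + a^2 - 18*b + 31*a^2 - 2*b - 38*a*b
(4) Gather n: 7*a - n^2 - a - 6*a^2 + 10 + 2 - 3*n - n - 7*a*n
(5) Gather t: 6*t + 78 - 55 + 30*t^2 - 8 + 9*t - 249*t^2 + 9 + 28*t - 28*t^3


(1) = -s^3 + 7*s^2 + 16*s - 112
(2) = 2*w^2 - 18
(3) = 2*a^3 + 32*a^2 + 130*a + b*(-4*a^2 - 44*a - 40) + 100
(4) = -6*a^2 + 6*a - n^2 + n*(-7*a - 4) + 12
(5) = -28*t^3 - 219*t^2 + 43*t + 24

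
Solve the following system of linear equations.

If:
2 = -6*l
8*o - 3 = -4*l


Then:
l = -1/3
o = 13/24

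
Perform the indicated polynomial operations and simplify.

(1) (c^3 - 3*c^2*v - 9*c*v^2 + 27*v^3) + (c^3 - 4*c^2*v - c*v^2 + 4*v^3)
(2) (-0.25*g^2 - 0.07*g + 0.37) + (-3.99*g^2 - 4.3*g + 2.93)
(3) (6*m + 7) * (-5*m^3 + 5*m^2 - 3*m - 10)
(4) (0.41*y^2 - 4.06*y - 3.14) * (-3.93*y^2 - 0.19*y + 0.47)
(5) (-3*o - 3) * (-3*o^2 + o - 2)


(1) = 2*c^3 - 7*c^2*v - 10*c*v^2 + 31*v^3
(2) = -4.24*g^2 - 4.37*g + 3.3
(3) = -30*m^4 - 5*m^3 + 17*m^2 - 81*m - 70
(4) = -1.6113*y^4 + 15.8779*y^3 + 13.3043*y^2 - 1.3116*y - 1.4758
(5) = 9*o^3 + 6*o^2 + 3*o + 6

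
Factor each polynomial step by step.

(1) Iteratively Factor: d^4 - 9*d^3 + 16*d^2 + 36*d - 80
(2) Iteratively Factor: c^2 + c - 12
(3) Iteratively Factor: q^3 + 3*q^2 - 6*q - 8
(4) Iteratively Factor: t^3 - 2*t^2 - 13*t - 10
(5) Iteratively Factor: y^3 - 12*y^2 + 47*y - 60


(1) = (d - 4)*(d^3 - 5*d^2 - 4*d + 20) = (d - 4)*(d - 2)*(d^2 - 3*d - 10) = (d - 4)*(d - 2)*(d + 2)*(d - 5)
(2) = (c + 4)*(c - 3)
(3) = (q + 4)*(q^2 - q - 2) = (q - 2)*(q + 4)*(q + 1)
(4) = (t + 1)*(t^2 - 3*t - 10) = (t - 5)*(t + 1)*(t + 2)
(5) = (y - 4)*(y^2 - 8*y + 15) = (y - 4)*(y - 3)*(y - 5)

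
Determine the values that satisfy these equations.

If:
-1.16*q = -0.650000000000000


Then:
q = 0.56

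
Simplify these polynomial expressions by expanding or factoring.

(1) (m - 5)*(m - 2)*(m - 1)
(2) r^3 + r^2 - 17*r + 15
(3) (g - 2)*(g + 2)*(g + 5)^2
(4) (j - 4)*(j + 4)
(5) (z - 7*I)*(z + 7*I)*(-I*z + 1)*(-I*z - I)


(1) = m^3 - 8*m^2 + 17*m - 10
(2) = (r - 3)*(r - 1)*(r + 5)
(3) = g^4 + 10*g^3 + 21*g^2 - 40*g - 100
(4) = j^2 - 16
(5) = -z^4 - z^3 - I*z^3 - 49*z^2 - I*z^2 - 49*z - 49*I*z - 49*I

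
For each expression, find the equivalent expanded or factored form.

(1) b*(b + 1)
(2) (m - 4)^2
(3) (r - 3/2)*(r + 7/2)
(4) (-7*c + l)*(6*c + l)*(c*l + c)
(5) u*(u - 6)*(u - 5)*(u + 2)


(1) = b^2 + b
(2) = m^2 - 8*m + 16
(3) = r^2 + 2*r - 21/4
(4) = -42*c^3*l - 42*c^3 - c^2*l^2 - c^2*l + c*l^3 + c*l^2
(5) = u^4 - 9*u^3 + 8*u^2 + 60*u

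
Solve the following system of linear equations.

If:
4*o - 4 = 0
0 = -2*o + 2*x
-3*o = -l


Then:
l = 3
o = 1
x = 1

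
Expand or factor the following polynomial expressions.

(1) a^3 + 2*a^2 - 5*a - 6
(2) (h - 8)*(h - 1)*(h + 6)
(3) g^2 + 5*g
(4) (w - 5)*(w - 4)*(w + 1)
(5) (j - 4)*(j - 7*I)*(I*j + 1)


(1) = (a - 2)*(a + 1)*(a + 3)
(2) = h^3 - 3*h^2 - 46*h + 48
(3) = g*(g + 5)
(4) = w^3 - 8*w^2 + 11*w + 20
(5) = I*j^3 + 8*j^2 - 4*I*j^2 - 32*j - 7*I*j + 28*I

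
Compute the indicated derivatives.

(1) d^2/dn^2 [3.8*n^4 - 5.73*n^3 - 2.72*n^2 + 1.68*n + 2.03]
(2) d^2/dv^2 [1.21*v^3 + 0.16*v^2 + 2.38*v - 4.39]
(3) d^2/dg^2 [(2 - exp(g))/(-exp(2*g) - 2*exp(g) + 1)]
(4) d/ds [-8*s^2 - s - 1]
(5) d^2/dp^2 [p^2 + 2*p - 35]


(1) = 45.6*n^2 - 34.38*n - 5.44
(2) = 7.26*v + 0.32
(3) = (exp(4*g) - 10*exp(3*g) - 6*exp(2*g) - 14*exp(g) - 3)*exp(g)/(exp(6*g) + 6*exp(5*g) + 9*exp(4*g) - 4*exp(3*g) - 9*exp(2*g) + 6*exp(g) - 1)
(4) = -16*s - 1
(5) = 2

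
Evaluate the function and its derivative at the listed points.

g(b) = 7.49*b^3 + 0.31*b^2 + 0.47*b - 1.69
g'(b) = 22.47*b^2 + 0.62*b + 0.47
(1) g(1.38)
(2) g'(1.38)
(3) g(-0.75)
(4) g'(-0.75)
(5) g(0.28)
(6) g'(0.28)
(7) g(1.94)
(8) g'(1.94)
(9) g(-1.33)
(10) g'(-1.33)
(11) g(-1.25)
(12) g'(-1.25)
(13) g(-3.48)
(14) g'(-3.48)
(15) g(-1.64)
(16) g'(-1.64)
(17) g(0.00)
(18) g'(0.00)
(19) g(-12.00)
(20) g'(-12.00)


(1) = 19.23
(2) = 44.12
(3) = -5.03
(4) = 12.64
(5) = -1.37
(6) = 2.41
(7) = 55.08
(8) = 86.24
(9) = -19.39
(10) = 39.39
(11) = -16.42
(12) = 34.80
(13) = -315.23
(14) = 270.43
(15) = -34.66
(16) = 59.89
(17) = -1.69
(18) = 0.47
(19) = -12905.41
(20) = 3228.71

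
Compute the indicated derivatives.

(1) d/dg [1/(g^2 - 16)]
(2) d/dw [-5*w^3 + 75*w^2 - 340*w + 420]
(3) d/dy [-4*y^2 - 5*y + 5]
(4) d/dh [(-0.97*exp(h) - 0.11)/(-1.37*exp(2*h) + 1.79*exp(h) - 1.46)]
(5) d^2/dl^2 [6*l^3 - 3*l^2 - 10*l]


(1) = -2*g/(g^2 - 16)^2
(2) = -15*w^2 + 150*w - 340
(3) = -8*y - 5
(4) = (-1.3289*exp(2*h) - 0.3014*exp(h) + 1.6131)*exp(h)/(1.8769*exp(4*h) - 4.9046*exp(3*h) + 7.2045*exp(2*h) - 5.2268*exp(h) + 2.1316)
(5) = 36*l - 6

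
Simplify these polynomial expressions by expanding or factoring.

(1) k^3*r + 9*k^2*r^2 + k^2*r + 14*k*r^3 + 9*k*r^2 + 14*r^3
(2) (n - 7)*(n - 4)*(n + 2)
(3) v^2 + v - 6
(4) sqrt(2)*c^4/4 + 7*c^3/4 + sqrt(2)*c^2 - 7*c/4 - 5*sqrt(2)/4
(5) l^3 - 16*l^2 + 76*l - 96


(1) = (k + 2*r)*(k + 7*r)*(k*r + r)
(2) = n^3 - 9*n^2 + 6*n + 56
(3) = (v - 2)*(v + 3)
(4) = (c/2 + sqrt(2)/2)*(c - 1)*(c + 5*sqrt(2)/2)*(sqrt(2)*c/2 + sqrt(2)/2)
(5) = (l - 8)*(l - 6)*(l - 2)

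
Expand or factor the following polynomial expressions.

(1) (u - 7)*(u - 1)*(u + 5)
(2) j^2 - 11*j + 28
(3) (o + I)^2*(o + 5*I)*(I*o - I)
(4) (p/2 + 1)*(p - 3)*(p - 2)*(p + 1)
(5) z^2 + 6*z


(1) = u^3 - 3*u^2 - 33*u + 35
(2) = (j - 7)*(j - 4)
(3) = I*o^4 - 7*o^3 - I*o^3 + 7*o^2 - 11*I*o^2 + 5*o + 11*I*o - 5
(4) = p^4/2 - p^3 - 7*p^2/2 + 4*p + 6
(5) = z*(z + 6)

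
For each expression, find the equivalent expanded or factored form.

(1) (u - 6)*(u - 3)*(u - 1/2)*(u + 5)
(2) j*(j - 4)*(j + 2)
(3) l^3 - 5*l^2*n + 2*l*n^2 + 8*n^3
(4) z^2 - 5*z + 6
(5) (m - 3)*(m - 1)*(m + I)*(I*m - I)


(1) = u^4 - 9*u^3/2 - 25*u^2 + 207*u/2 - 45
(2) = j^3 - 2*j^2 - 8*j
(3) = (l - 4*n)*(l - 2*n)*(l + n)
(4) = (z - 3)*(z - 2)
(5) = I*m^4 - m^3 - 5*I*m^3 + 5*m^2 + 7*I*m^2 - 7*m - 3*I*m + 3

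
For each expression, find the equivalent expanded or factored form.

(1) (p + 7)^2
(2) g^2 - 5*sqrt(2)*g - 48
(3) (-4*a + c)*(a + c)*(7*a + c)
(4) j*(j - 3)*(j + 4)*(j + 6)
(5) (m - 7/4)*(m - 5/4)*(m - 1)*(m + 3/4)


(1) = p^2 + 14*p + 49
(2) = (g - 8*sqrt(2))*(g + 3*sqrt(2))
(3) = -28*a^3 - 25*a^2*c + 4*a*c^2 + c^3
(4) = j^4 + 7*j^3 - 6*j^2 - 72*j
(5) = m^4 - 13*m^3/4 + 35*m^2/16 + 109*m/64 - 105/64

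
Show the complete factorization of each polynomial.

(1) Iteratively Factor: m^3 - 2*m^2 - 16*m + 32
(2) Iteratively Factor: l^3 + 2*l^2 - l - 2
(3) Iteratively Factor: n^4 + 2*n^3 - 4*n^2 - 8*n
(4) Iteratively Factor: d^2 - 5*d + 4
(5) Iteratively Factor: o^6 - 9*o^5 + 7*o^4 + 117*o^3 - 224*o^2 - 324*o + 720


(1) = (m - 2)*(m^2 - 16) = (m - 4)*(m - 2)*(m + 4)
(2) = (l + 1)*(l^2 + l - 2) = (l - 1)*(l + 1)*(l + 2)
(3) = (n - 2)*(n^3 + 4*n^2 + 4*n) = (n - 2)*(n + 2)*(n^2 + 2*n) = (n - 2)*(n + 2)^2*(n)
(4) = (d - 4)*(d - 1)
(5) = (o - 3)*(o^5 - 6*o^4 - 11*o^3 + 84*o^2 + 28*o - 240) = (o - 4)*(o - 3)*(o^4 - 2*o^3 - 19*o^2 + 8*o + 60) = (o - 5)*(o - 4)*(o - 3)*(o^3 + 3*o^2 - 4*o - 12) = (o - 5)*(o - 4)*(o - 3)*(o - 2)*(o^2 + 5*o + 6) = (o - 5)*(o - 4)*(o - 3)*(o - 2)*(o + 3)*(o + 2)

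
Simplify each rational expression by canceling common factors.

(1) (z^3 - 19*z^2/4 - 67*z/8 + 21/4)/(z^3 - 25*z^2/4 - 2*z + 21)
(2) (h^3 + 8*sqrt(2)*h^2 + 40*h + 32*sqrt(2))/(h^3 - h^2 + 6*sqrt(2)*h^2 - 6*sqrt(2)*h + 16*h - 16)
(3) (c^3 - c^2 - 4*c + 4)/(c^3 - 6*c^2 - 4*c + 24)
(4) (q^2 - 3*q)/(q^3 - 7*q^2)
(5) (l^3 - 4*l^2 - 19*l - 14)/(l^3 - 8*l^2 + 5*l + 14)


(1) = (2*z - 1)/(2*z - 4)
(2) = (h + 2*sqrt(2))/(h - 1)
(3) = (c - 1)/(c - 6)
(4) = (q - 3)/(q^2 - 7*q)
(5) = (l + 2)/(l - 2)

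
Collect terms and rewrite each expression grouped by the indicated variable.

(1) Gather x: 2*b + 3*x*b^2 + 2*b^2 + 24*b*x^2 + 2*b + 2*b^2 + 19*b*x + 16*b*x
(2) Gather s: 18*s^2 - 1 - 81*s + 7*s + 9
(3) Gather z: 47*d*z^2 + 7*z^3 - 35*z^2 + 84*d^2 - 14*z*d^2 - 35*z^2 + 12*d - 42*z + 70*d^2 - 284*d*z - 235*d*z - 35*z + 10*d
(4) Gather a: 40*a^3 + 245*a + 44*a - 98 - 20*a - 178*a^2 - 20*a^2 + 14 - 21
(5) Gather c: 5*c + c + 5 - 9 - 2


(1) = 4*b^2 + 24*b*x^2 + 4*b + x*(3*b^2 + 35*b)
(2) = 18*s^2 - 74*s + 8
(3) = 154*d^2 + 22*d + 7*z^3 + z^2*(47*d - 70) + z*(-14*d^2 - 519*d - 77)
(4) = 40*a^3 - 198*a^2 + 269*a - 105
(5) = 6*c - 6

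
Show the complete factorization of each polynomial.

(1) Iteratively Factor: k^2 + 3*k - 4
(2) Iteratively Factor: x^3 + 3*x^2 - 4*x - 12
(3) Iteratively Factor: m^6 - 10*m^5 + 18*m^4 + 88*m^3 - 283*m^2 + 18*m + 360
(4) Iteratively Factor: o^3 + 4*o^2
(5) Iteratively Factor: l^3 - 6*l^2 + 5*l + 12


(1) = (k - 1)*(k + 4)
(2) = (x + 3)*(x^2 - 4) = (x - 2)*(x + 3)*(x + 2)
(3) = (m - 2)*(m^5 - 8*m^4 + 2*m^3 + 92*m^2 - 99*m - 180) = (m - 2)*(m + 1)*(m^4 - 9*m^3 + 11*m^2 + 81*m - 180) = (m - 2)*(m + 1)*(m + 3)*(m^3 - 12*m^2 + 47*m - 60) = (m - 4)*(m - 2)*(m + 1)*(m + 3)*(m^2 - 8*m + 15) = (m - 4)*(m - 3)*(m - 2)*(m + 1)*(m + 3)*(m - 5)
(4) = (o)*(o^2 + 4*o) = o*(o + 4)*(o)
(5) = (l - 4)*(l^2 - 2*l - 3) = (l - 4)*(l - 3)*(l + 1)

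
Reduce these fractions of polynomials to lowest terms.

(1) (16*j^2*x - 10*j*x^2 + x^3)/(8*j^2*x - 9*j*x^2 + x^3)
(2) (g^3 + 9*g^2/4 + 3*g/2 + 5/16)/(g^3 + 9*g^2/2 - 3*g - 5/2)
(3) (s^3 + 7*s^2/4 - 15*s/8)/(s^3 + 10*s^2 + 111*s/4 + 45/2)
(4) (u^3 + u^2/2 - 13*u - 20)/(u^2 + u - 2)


(1) = (-2*j + x)/(-j + x)
(2) = (8*g^2 + 14*g + 5)/(8*g^2 + 32*g - 40)
(3) = (4*s^2 - 3*s)/(4*s^2 + 30*s + 36)
(4) = (2*u^2 - 3*u - 20)/(2*u - 2)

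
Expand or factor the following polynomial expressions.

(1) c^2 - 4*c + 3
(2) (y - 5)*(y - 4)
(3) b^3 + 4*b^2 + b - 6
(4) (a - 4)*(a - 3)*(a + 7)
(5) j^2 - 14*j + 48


(1) = (c - 3)*(c - 1)
(2) = y^2 - 9*y + 20
(3) = (b - 1)*(b + 2)*(b + 3)
(4) = a^3 - 37*a + 84
(5) = (j - 8)*(j - 6)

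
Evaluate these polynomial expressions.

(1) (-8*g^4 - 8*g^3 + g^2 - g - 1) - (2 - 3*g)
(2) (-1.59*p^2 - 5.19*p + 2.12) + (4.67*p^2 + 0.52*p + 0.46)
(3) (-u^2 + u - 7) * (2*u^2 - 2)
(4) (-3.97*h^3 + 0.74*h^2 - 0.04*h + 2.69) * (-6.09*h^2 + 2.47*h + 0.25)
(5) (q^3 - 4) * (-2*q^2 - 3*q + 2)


(1) = -8*g^4 - 8*g^3 + g^2 + 2*g - 3
(2) = 3.08*p^2 - 4.67*p + 2.58
(3) = -2*u^4 + 2*u^3 - 12*u^2 - 2*u + 14
(4) = 24.1773*h^5 - 14.3125*h^4 + 1.0789*h^3 - 16.2959*h^2 + 6.6343*h + 0.6725
(5) = -2*q^5 - 3*q^4 + 2*q^3 + 8*q^2 + 12*q - 8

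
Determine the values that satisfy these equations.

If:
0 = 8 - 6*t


Then:
t = 4/3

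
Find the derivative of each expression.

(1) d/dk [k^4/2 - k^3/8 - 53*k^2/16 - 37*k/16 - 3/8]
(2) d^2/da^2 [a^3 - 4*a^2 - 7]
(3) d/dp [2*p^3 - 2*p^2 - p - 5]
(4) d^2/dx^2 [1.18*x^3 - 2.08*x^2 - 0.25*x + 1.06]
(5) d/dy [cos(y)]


(1) = 2*k^3 - 3*k^2/8 - 53*k/8 - 37/16
(2) = 6*a - 8
(3) = 6*p^2 - 4*p - 1
(4) = 7.08*x - 4.16
(5) = -sin(y)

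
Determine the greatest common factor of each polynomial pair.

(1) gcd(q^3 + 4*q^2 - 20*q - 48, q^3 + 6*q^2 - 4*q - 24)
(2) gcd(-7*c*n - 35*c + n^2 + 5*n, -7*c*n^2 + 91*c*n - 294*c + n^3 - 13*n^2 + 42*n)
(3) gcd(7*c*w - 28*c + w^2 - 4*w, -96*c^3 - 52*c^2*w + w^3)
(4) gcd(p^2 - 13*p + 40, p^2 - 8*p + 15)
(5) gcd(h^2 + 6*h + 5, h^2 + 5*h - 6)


(1) = gcd((q - 4)*(q + 2)*(q + 6), (q - 2)*(q + 2)*(q + 6)) = q^2 + 8*q + 12
(2) = gcd((-7*c + n)*(n + 5), (-7*c + n)*(n - 7)*(n - 6)) = 7*c - n
(3) = 1
(4) = gcd((p - 8)*(p - 5), (p - 5)*(p - 3)) = p - 5
(5) = gcd((h + 1)*(h + 5), (h - 1)*(h + 6)) = 1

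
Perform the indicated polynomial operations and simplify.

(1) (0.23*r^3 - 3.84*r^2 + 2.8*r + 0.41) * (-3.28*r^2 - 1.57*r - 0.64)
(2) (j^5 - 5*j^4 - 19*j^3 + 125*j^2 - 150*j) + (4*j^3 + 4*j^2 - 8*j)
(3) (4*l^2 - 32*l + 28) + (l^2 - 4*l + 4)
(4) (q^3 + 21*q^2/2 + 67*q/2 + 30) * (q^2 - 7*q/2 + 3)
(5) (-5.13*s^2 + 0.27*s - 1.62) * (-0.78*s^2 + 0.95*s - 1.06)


(1) = -0.7544*r^5 + 12.2341*r^4 - 3.3024*r^3 - 3.2832*r^2 - 2.4357*r - 0.2624
(2) = j^5 - 5*j^4 - 15*j^3 + 129*j^2 - 158*j
(3) = 5*l^2 - 36*l + 32
(4) = q^5 + 7*q^4 - q^3/4 - 223*q^2/4 - 9*q/2 + 90
(5) = 4.0014*s^4 - 5.0841*s^3 + 6.9579*s^2 - 1.8252*s + 1.7172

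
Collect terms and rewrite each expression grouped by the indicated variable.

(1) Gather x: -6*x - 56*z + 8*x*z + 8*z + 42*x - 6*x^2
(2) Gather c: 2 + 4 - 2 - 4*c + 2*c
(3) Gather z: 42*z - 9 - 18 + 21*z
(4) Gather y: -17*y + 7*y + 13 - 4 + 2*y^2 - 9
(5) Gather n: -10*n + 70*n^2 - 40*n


(1) = -6*x^2 + x*(8*z + 36) - 48*z
(2) = 4 - 2*c
(3) = 63*z - 27
(4) = 2*y^2 - 10*y
(5) = 70*n^2 - 50*n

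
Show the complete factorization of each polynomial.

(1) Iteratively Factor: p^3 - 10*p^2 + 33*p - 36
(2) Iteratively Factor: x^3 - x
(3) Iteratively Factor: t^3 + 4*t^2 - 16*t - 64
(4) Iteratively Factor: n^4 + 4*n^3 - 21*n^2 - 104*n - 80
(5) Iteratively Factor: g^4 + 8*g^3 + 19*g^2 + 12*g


(1) = (p - 3)*(p^2 - 7*p + 12) = (p - 4)*(p - 3)*(p - 3)
(2) = (x)*(x^2 - 1) = x*(x - 1)*(x + 1)
(3) = (t + 4)*(t^2 - 16) = (t - 4)*(t + 4)*(t + 4)
(4) = (n + 1)*(n^3 + 3*n^2 - 24*n - 80) = (n + 1)*(n + 4)*(n^2 - n - 20) = (n + 1)*(n + 4)^2*(n - 5)
(5) = (g + 4)*(g^3 + 4*g^2 + 3*g) = (g + 1)*(g + 4)*(g^2 + 3*g) = g*(g + 1)*(g + 4)*(g + 3)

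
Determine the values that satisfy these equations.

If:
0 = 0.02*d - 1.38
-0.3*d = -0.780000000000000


Then:
No Solution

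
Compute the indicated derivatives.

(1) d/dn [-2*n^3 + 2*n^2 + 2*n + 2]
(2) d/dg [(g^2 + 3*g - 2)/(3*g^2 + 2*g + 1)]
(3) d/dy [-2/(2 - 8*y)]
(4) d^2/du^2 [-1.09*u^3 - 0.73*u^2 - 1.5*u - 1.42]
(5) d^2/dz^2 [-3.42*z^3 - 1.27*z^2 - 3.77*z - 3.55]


(1) = -6*n^2 + 4*n + 2
(2) = 7*(-g^2 + 2*g + 1)/(9*g^4 + 12*g^3 + 10*g^2 + 4*g + 1)
(3) = -4/(4*y - 1)^2
(4) = -6.54*u - 1.46
(5) = -20.52*z - 2.54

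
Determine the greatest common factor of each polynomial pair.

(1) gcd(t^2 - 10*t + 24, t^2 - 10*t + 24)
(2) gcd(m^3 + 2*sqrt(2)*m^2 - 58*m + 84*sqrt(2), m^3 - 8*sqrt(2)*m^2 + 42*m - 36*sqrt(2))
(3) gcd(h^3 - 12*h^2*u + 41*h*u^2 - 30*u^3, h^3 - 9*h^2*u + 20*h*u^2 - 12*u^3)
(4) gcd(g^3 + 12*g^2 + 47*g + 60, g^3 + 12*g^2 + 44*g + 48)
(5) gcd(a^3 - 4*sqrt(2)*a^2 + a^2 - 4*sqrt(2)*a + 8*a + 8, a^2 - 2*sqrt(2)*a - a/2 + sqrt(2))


(1) = gcd((t - 6)*(t - 4), (t - 6)*(t - 4)) = t^2 - 10*t + 24
(2) = gcd((m - 3*sqrt(2))*(m - 2*sqrt(2))*(m + 7*sqrt(2)), (m - 3*sqrt(2))^2*(m - 2*sqrt(2))) = m^2 - 5*sqrt(2)*m + 12
(3) = gcd((h - 6*u)*(h - 5*u)*(h - u), (h - 6*u)*(h - 2*u)*(h - u)) = h^2 - 7*h*u + 6*u^2
(4) = g + 4
(5) = a - 2*sqrt(2)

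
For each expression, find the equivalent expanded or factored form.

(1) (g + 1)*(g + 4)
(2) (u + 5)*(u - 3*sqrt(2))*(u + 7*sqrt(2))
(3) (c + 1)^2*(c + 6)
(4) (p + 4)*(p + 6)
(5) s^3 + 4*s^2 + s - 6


(1) = g^2 + 5*g + 4
(2) = u^3 + 5*u^2 + 4*sqrt(2)*u^2 - 42*u + 20*sqrt(2)*u - 210
(3) = c^3 + 8*c^2 + 13*c + 6
(4) = p^2 + 10*p + 24
(5) = (s - 1)*(s + 2)*(s + 3)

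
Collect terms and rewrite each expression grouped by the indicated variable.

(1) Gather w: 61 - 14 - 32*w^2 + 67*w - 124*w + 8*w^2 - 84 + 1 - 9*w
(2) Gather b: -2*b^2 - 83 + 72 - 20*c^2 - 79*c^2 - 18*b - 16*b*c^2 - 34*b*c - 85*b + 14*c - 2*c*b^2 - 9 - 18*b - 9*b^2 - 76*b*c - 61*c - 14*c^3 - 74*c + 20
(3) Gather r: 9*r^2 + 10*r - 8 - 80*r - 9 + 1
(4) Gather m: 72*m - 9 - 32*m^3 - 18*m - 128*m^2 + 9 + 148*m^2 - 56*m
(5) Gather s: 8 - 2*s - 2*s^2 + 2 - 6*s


(1) = -24*w^2 - 66*w - 36
(2) = b^2*(-2*c - 11) + b*(-16*c^2 - 110*c - 121) - 14*c^3 - 99*c^2 - 121*c
(3) = 9*r^2 - 70*r - 16
(4) = -32*m^3 + 20*m^2 - 2*m
(5) = -2*s^2 - 8*s + 10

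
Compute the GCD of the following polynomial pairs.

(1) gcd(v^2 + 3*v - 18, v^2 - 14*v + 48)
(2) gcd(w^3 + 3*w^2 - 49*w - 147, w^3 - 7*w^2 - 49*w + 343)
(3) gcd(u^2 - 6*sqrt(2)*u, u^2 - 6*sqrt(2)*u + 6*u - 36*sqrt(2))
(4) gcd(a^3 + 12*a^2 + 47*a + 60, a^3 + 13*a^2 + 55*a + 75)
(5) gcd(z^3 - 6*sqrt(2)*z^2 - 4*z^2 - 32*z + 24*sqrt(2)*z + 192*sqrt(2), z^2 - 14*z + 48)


(1) = 1
(2) = w^2 - 49
(3) = gcd(u*(u - 6*sqrt(2)), (u + 6)*(u - 6*sqrt(2))) = u - 6*sqrt(2)
(4) = a^2 + 8*a + 15
(5) = z - 8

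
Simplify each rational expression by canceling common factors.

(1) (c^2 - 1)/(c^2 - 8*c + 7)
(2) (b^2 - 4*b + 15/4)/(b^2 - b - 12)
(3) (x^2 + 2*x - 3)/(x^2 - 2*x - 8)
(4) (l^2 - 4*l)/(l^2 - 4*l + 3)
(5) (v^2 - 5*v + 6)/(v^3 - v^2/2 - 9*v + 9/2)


(1) = (c + 1)/(c - 7)
(2) = (4*b^2 - 16*b + 15)/(4*b^2 - 4*b - 48)
(3) = (x^2 + 2*x - 3)/(x^2 - 2*x - 8)
(4) = (l^2 - 4*l)/(l^2 - 4*l + 3)
(5) = (2*v - 4)/(2*v^2 + 5*v - 3)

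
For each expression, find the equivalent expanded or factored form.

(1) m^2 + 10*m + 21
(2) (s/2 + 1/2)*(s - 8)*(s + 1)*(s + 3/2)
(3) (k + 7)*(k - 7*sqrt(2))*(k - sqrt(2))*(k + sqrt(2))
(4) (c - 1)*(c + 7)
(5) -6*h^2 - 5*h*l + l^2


(1) = (m + 3)*(m + 7)
(2) = s^4/2 - 9*s^3/4 - 12*s^2 - 61*s/4 - 6
(3) = k^4 - 7*sqrt(2)*k^3 + 7*k^3 - 49*sqrt(2)*k^2 - 2*k^2 - 14*k + 14*sqrt(2)*k + 98*sqrt(2)
(4) = c^2 + 6*c - 7
(5) = (-6*h + l)*(h + l)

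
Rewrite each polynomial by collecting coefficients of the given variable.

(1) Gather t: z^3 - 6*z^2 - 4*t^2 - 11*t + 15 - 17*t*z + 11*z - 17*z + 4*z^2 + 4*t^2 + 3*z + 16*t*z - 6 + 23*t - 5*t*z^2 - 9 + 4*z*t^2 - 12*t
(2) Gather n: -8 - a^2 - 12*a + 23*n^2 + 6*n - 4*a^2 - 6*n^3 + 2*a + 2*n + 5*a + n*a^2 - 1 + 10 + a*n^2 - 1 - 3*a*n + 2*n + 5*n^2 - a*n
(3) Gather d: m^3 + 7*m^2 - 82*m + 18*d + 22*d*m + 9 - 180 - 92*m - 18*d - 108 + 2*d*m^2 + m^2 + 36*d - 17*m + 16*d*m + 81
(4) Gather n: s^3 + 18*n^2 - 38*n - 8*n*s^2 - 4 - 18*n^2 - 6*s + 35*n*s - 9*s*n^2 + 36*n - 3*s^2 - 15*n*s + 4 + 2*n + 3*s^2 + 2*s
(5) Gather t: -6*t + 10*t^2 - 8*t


(1) = 4*t^2*z + t*(-5*z^2 - z) + z^3 - 2*z^2 - 3*z
(2) = -5*a^2 - 5*a - 6*n^3 + n^2*(a + 28) + n*(a^2 - 4*a + 10)
(3) = d*(2*m^2 + 38*m + 36) + m^3 + 8*m^2 - 191*m - 198
(4) = -9*n^2*s + n*(-8*s^2 + 20*s) + s^3 - 4*s
(5) = 10*t^2 - 14*t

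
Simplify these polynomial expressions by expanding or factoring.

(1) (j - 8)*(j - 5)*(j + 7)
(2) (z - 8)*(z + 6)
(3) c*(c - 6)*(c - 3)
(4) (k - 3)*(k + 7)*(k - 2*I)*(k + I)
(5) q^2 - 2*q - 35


(1) = j^3 - 6*j^2 - 51*j + 280
(2) = z^2 - 2*z - 48
(3) = c^3 - 9*c^2 + 18*c
(4) = k^4 + 4*k^3 - I*k^3 - 19*k^2 - 4*I*k^2 + 8*k + 21*I*k - 42
(5) = (q - 7)*(q + 5)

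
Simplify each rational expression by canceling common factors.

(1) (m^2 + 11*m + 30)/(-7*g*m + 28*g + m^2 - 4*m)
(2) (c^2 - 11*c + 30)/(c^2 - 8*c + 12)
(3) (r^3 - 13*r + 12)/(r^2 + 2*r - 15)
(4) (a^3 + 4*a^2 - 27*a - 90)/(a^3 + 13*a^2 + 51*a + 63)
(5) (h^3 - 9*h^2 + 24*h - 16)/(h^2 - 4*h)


(1) = (-m^2 - 11*m - 30)/(7*g*m - 28*g - m^2 + 4*m)
(2) = (c - 5)/(c - 2)
(3) = (r^2 + 3*r - 4)/(r + 5)
(4) = (a^2 + a - 30)/(a^2 + 10*a + 21)
(5) = (h^2 - 5*h + 4)/h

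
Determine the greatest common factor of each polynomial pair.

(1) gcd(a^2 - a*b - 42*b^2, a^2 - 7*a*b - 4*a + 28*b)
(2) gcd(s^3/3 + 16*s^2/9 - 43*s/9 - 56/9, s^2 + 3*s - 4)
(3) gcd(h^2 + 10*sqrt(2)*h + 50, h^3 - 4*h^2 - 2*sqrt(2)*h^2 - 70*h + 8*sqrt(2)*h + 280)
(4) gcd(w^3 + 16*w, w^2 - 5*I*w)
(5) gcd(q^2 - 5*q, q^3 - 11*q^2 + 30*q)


(1) = gcd((a - 7*b)*(a + 6*b), (a - 4)*(a - 7*b)) = a - 7*b
(2) = gcd((s/3 + 1/3)*(s - 8/3)*(s + 7), (s - 1)*(s + 4)) = 1
(3) = h + 5*sqrt(2)
(4) = w
(5) = q^2 - 5*q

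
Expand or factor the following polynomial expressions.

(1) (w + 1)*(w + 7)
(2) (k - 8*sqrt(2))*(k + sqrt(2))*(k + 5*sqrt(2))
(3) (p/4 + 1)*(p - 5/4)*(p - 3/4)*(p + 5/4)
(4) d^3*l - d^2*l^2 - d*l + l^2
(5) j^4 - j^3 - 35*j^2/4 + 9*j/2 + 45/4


(1) = w^2 + 8*w + 7
(2) = k^3 - 2*sqrt(2)*k^2 - 86*k - 80*sqrt(2)
(3) = p^4/4 + 13*p^3/16 - 73*p^2/64 - 325*p/256 + 75/64
(4) = (d - 1)*(d - l)*(d*l + l)
(5) = (j - 3)*(j - 3/2)*(j + 1)*(j + 5/2)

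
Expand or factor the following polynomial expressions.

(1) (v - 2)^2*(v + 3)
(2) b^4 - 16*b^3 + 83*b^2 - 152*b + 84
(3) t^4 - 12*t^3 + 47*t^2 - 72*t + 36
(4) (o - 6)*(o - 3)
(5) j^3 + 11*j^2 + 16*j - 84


(1) = v^3 - v^2 - 8*v + 12
(2) = (b - 7)*(b - 6)*(b - 2)*(b - 1)
(3) = (t - 6)*(t - 3)*(t - 2)*(t - 1)
(4) = o^2 - 9*o + 18
(5) = (j - 2)*(j + 6)*(j + 7)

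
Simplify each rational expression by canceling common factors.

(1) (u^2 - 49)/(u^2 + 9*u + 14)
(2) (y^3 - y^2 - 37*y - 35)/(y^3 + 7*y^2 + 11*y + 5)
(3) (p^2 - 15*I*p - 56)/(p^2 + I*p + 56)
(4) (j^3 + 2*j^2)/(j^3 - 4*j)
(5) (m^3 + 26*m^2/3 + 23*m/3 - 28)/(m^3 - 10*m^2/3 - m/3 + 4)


(1) = (u - 7)/(u + 2)
(2) = (y - 7)/(y + 1)
(3) = (p - 8*I)/(p + 8*I)
(4) = j/(j - 2)
(5) = (m^2 + 10*m + 21)/(m^2 - 2*m - 3)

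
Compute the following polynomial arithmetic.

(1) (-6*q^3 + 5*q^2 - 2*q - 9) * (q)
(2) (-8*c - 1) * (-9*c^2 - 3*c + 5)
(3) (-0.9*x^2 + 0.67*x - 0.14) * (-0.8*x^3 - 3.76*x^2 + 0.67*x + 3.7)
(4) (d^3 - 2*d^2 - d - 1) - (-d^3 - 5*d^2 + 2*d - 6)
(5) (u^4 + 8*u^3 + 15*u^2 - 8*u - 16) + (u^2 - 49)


(1) = -6*q^4 + 5*q^3 - 2*q^2 - 9*q
(2) = 72*c^3 + 33*c^2 - 37*c - 5
(3) = 0.72*x^5 + 2.848*x^4 - 3.0102*x^3 - 2.3547*x^2 + 2.3852*x - 0.518
(4) = 2*d^3 + 3*d^2 - 3*d + 5
(5) = u^4 + 8*u^3 + 16*u^2 - 8*u - 65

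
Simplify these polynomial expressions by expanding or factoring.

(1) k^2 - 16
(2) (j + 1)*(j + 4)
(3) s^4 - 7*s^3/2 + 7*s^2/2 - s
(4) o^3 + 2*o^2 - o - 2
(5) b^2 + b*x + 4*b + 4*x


(1) = (k - 4)*(k + 4)
(2) = j^2 + 5*j + 4
(3) = s*(s - 2)*(s - 1)*(s - 1/2)
(4) = (o - 1)*(o + 1)*(o + 2)
(5) = (b + 4)*(b + x)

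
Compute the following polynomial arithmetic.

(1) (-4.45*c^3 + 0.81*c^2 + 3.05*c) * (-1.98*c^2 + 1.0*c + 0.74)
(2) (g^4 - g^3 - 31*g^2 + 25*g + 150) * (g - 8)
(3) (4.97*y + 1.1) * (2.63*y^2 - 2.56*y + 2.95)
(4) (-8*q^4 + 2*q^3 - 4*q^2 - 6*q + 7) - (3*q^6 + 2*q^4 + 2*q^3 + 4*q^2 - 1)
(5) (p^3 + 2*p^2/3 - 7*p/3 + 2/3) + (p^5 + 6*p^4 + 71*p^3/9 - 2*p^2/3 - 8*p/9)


(1) = 8.811*c^5 - 6.0538*c^4 - 8.522*c^3 + 3.6494*c^2 + 2.257*c
(2) = g^5 - 9*g^4 - 23*g^3 + 273*g^2 - 50*g - 1200
(3) = 13.0711*y^3 - 9.8302*y^2 + 11.8455*y + 3.245
(4) = -3*q^6 - 10*q^4 - 8*q^2 - 6*q + 8
(5) = p^5 + 6*p^4 + 80*p^3/9 - 29*p/9 + 2/3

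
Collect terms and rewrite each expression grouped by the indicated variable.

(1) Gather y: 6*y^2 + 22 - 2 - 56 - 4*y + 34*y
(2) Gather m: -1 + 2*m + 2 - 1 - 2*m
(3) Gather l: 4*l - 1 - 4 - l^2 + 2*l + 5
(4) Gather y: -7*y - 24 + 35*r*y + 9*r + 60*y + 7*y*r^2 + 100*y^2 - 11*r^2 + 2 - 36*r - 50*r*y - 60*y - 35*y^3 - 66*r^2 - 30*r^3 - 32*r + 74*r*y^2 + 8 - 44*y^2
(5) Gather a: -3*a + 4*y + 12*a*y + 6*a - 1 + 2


(1) = 6*y^2 + 30*y - 36
(2) = 0
(3) = -l^2 + 6*l
(4) = -30*r^3 - 77*r^2 - 59*r - 35*y^3 + y^2*(74*r + 56) + y*(7*r^2 - 15*r - 7) - 14
(5) = a*(12*y + 3) + 4*y + 1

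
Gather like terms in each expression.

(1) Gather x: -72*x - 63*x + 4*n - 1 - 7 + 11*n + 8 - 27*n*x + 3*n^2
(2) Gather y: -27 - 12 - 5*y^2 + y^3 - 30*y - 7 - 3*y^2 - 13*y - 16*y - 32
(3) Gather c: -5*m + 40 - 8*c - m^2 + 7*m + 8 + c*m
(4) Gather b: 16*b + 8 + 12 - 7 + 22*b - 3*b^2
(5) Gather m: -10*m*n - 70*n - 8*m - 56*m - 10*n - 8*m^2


(1) = 3*n^2 + 15*n + x*(-27*n - 135)
(2) = y^3 - 8*y^2 - 59*y - 78
(3) = c*(m - 8) - m^2 + 2*m + 48
(4) = -3*b^2 + 38*b + 13
(5) = -8*m^2 + m*(-10*n - 64) - 80*n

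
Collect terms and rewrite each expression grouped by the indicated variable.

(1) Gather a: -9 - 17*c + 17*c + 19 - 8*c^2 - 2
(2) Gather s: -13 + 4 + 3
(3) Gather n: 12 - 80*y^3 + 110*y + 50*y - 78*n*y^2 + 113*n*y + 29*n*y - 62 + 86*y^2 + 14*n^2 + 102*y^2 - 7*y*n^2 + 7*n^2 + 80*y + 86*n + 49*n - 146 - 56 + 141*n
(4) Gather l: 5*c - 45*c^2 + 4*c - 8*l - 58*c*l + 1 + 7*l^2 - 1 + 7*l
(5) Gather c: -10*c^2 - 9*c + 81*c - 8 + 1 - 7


(1) = 8 - 8*c^2
(2) = -6
(3) = n^2*(21 - 7*y) + n*(-78*y^2 + 142*y + 276) - 80*y^3 + 188*y^2 + 240*y - 252
(4) = -45*c^2 + 9*c + 7*l^2 + l*(-58*c - 1)
(5) = -10*c^2 + 72*c - 14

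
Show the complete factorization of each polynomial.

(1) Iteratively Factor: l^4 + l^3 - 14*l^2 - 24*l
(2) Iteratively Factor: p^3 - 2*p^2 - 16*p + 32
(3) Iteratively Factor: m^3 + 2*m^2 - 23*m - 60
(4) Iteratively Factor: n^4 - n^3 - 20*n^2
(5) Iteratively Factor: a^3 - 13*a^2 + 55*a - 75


(1) = (l + 3)*(l^3 - 2*l^2 - 8*l) = (l - 4)*(l + 3)*(l^2 + 2*l) = (l - 4)*(l + 2)*(l + 3)*(l)
(2) = (p - 2)*(p^2 - 16) = (p - 4)*(p - 2)*(p + 4)
(3) = (m + 4)*(m^2 - 2*m - 15) = (m - 5)*(m + 4)*(m + 3)
(4) = (n + 4)*(n^3 - 5*n^2) = (n - 5)*(n + 4)*(n^2) = n*(n - 5)*(n + 4)*(n)
(5) = (a - 3)*(a^2 - 10*a + 25) = (a - 5)*(a - 3)*(a - 5)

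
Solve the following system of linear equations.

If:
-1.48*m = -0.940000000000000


Then:
m = 0.64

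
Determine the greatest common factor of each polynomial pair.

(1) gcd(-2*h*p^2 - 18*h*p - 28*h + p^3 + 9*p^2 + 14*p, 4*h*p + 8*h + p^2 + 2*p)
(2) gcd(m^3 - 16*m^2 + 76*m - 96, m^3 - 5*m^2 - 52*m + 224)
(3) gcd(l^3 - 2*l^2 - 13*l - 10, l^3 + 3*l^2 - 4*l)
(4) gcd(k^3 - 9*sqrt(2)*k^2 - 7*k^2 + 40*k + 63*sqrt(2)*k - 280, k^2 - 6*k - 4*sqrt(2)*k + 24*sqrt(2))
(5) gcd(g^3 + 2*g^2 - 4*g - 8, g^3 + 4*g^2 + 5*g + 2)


(1) = gcd((-2*h + p)*(p + 2)*(p + 7), (4*h + p)*(p + 2)) = p + 2
(2) = gcd((m - 8)*(m - 6)*(m - 2), (m - 8)*(m - 4)*(m + 7)) = m - 8
(3) = 1
(4) = gcd((k - 7)*(k - 5*sqrt(2))*(k - 4*sqrt(2)), (k - 6)*(k - 4*sqrt(2))) = k - 4*sqrt(2)
(5) = g + 2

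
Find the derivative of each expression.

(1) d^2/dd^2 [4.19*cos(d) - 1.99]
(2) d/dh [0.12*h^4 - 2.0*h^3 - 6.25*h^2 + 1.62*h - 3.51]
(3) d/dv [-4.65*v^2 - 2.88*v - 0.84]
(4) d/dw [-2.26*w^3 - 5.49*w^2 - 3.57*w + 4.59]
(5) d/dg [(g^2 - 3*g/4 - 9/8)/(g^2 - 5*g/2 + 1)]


(1) = -4.19*cos(d)
(2) = 0.48*h^3 - 6.0*h^2 - 12.5*h + 1.62
(3) = -9.3*v - 2.88
(4) = -6.78*w^2 - 10.98*w - 3.57
(5) = (-28*g^2 + 68*g - 57)/(4*(4*g^4 - 20*g^3 + 33*g^2 - 20*g + 4))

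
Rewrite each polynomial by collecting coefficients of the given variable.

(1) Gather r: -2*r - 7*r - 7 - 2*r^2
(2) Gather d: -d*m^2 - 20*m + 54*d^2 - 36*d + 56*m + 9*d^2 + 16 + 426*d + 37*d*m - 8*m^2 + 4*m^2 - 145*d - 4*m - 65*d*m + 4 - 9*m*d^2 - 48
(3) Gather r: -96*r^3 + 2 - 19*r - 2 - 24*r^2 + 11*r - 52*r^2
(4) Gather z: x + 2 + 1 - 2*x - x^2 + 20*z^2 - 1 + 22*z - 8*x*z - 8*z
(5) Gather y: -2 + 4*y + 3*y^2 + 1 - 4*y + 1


(1) = -2*r^2 - 9*r - 7
(2) = d^2*(63 - 9*m) + d*(-m^2 - 28*m + 245) - 4*m^2 + 32*m - 28
(3) = -96*r^3 - 76*r^2 - 8*r
(4) = -x^2 - x + 20*z^2 + z*(14 - 8*x) + 2
(5) = 3*y^2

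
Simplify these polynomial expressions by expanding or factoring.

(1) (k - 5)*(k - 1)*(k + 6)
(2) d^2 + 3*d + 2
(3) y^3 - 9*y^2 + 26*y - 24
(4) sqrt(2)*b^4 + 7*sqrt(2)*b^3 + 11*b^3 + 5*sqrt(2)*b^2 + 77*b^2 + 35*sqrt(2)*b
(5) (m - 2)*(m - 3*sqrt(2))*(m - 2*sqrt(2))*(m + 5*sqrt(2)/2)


(1) = k^3 - 31*k + 30
(2) = (d + 1)*(d + 2)
(3) = (y - 4)*(y - 3)*(y - 2)
(4) = b*(b + 7)*(b + 5*sqrt(2))*(sqrt(2)*b + 1)
(5) = m^4 - 5*sqrt(2)*m^3/2 - 2*m^3 - 13*m^2 + 5*sqrt(2)*m^2 + 26*m + 30*sqrt(2)*m - 60*sqrt(2)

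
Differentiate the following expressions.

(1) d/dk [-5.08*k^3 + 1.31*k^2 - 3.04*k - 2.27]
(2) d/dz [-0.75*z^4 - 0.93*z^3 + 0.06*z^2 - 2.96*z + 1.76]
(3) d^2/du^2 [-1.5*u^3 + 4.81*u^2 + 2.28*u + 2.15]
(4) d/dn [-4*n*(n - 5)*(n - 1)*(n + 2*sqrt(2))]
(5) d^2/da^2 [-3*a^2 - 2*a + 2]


(1) = -15.24*k^2 + 2.62*k - 3.04
(2) = -3.0*z^3 - 2.79*z^2 + 0.12*z - 2.96
(3) = 9.62 - 9.0*u
(4) = -16*n^3 - 24*sqrt(2)*n^2 + 72*n^2 - 40*n + 96*sqrt(2)*n - 40*sqrt(2)
(5) = -6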